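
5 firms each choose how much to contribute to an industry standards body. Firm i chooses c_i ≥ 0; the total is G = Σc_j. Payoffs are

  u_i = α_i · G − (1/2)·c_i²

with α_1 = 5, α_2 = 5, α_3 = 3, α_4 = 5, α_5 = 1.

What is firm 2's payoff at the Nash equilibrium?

82.5

Firm i's FOC: ∂u_i/∂c_i = α_i − c_i = 0, so c_i* = α_i.
NE contributions = (5, 5, 3, 5, 1); G = 19.
u_2 = α_2·G − ½·(c_2)² = 5·19 − ½·5² = 82.5.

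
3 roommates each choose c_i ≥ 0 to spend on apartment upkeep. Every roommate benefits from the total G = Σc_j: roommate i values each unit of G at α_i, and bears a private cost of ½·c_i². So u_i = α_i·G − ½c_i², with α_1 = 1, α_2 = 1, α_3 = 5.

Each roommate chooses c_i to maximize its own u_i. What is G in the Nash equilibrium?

7

Roommate i's FOC: ∂u_i/∂c_i = α_i − c_i = 0, so c_i* = α_i.
NE contributions = (1, 1, 5); G = 7.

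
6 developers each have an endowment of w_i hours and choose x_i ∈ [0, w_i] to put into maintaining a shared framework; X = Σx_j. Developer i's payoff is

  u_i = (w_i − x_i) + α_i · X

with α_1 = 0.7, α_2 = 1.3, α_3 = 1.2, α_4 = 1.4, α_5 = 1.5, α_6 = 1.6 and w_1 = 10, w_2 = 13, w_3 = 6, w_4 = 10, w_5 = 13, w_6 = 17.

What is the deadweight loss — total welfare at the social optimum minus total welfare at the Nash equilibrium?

∂u_i/∂x_i = α_i − 1, so developer i contributes w_i if α_i > 1, else 0.
α_i > 1 for i ∈ {2, 3, 4, 5, 6}; NE contributions (0, 13, 6, 10, 13, 17), X = 59.
W^NE = Σw_i − X^NE + (Σα_i)·X^NE = 69 + 6.7·59 = 464.3.
Planner: ∂(Σu_j)/∂x_i = Σα_j − 1 = 6.7 > 0, so everyone contributes w_i; X^SO = 69, W^SO = 69 + 6.7·69 = 531.3.
Deadweight loss = 67.

67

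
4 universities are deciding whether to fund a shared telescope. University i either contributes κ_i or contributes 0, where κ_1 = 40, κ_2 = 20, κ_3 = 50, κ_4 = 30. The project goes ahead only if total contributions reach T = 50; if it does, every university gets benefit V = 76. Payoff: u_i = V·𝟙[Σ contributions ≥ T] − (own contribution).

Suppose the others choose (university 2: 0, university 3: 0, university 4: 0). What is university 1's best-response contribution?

0

Others' total = 0. Even contributing 40 gives 40 < 50: no benefit either way.
Best response: 0.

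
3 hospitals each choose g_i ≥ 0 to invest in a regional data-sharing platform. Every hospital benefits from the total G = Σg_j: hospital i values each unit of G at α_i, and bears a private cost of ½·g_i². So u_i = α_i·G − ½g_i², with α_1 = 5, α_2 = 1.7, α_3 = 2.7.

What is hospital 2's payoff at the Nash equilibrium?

14.535

Hospital i's FOC: ∂u_i/∂g_i = α_i − g_i = 0, so g_i* = α_i.
NE contributions = (5, 1.7, 2.7); G = 9.4.
u_2 = α_2·G − ½·(g_2)² = 1.7·9.4 − ½·1.7² = 14.535.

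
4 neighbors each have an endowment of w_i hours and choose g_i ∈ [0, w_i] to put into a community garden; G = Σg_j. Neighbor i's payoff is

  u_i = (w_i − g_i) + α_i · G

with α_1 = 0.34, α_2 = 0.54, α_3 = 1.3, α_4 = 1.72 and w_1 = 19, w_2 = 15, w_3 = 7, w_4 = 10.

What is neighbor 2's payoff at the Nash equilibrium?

24.18

∂u_i/∂g_i = α_i − 1, so neighbor i contributes w_i if α_i > 1, else 0.
α_i > 1 for i ∈ {3, 4}; NE contributions (0, 0, 7, 10), G = 17.
u_2 = (15 − 0) + 0.54·17 = 24.18.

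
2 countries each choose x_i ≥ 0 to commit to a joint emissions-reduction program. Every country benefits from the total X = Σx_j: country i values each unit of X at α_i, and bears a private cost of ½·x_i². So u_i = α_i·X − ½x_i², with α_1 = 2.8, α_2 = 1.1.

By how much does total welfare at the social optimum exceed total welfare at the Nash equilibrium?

4.525

Country i's FOC: ∂u_i/∂x_i = α_i − x_i = 0, so x_i* = α_i.
NE contributions = (2.8, 1.1); X = 3.9.
W^NE = (Σα)·X − ½Σα_i² = 3.9² − ½·9.05 = 10.685.
Planner sets x_i = Σα_j = 3.9 for every i, so X^SO = 2·3.9 = 7.8.
W^SO = (Σα)·X^SO − ½·2·(Σα)² = (2/2)·3.9² = 15.21.
Deadweight loss = W^SO − W^NE = 4.525.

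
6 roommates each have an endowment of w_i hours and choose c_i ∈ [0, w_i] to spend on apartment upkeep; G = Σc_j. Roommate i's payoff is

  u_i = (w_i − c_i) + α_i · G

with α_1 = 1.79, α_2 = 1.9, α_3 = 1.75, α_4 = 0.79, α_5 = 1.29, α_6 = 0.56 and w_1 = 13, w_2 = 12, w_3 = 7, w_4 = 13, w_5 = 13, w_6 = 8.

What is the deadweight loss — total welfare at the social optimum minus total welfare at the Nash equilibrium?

148.68

∂u_i/∂c_i = α_i − 1, so roommate i contributes w_i if α_i > 1, else 0.
α_i > 1 for i ∈ {1, 2, 3, 5}; NE contributions (13, 12, 7, 0, 13, 0), G = 45.
W^NE = Σw_i − G^NE + (Σα_i)·G^NE = 66 + 7.08·45 = 384.6.
Planner: ∂(Σu_j)/∂c_i = Σα_j − 1 = 7.08 > 0, so everyone contributes w_i; G^SO = 66, W^SO = 66 + 7.08·66 = 533.28.
Deadweight loss = 148.68.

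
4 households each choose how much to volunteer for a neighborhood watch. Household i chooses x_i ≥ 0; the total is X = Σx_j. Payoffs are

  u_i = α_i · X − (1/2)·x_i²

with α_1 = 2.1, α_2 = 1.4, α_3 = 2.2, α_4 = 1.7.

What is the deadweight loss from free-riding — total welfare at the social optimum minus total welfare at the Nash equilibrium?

61.81

Household i's FOC: ∂u_i/∂x_i = α_i − x_i = 0, so x_i* = α_i.
NE contributions = (2.1, 1.4, 2.2, 1.7); X = 7.4.
W^NE = (Σα)·X − ½Σα_i² = 7.4² − ½·14.1 = 47.71.
Planner sets x_i = Σα_j = 7.4 for every i, so X^SO = 4·7.4 = 29.6.
W^SO = (Σα)·X^SO − ½·4·(Σα)² = (4/2)·7.4² = 109.52.
Deadweight loss = W^SO − W^NE = 61.81.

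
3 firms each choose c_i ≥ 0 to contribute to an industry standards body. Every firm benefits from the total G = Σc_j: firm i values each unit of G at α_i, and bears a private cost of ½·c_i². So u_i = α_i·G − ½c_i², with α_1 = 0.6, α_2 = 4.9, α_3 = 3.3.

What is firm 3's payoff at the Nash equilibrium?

Firm i's FOC: ∂u_i/∂c_i = α_i − c_i = 0, so c_i* = α_i.
NE contributions = (0.6, 4.9, 3.3); G = 8.8.
u_3 = α_3·G − ½·(c_3)² = 3.3·8.8 − ½·3.3² = 23.595.

23.595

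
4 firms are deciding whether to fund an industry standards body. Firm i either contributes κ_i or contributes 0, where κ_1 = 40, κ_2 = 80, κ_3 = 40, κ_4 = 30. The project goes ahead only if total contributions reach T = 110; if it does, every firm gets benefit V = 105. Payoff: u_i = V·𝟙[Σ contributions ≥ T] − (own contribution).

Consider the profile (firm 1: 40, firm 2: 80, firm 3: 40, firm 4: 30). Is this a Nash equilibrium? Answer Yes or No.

Total = 190 ≥ 110: provided.
Firm 1 (pledges 40, payoff 65): dropping to 0 → total 150, payoff 105. Profitable deviation.

No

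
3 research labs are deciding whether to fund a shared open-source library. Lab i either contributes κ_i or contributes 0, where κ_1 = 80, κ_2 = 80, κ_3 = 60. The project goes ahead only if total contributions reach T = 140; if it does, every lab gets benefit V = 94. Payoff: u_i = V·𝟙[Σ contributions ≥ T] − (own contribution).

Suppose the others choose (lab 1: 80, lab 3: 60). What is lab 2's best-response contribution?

Others' total = 140 ≥ 140; contributing adds cost 80 for no extra benefit.
Best response: 0.

0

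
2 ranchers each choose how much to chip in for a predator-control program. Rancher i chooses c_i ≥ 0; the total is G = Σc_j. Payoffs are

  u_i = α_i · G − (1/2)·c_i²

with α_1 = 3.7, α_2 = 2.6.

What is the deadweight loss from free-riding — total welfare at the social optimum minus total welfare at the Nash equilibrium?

Rancher i's FOC: ∂u_i/∂c_i = α_i − c_i = 0, so c_i* = α_i.
NE contributions = (3.7, 2.6); G = 6.3.
W^NE = (Σα)·G − ½Σα_i² = 6.3² − ½·20.45 = 29.465.
Planner sets c_i = Σα_j = 6.3 for every i, so G^SO = 2·6.3 = 12.6.
W^SO = (Σα)·G^SO − ½·2·(Σα)² = (2/2)·6.3² = 39.69.
Deadweight loss = W^SO − W^NE = 10.225.

10.225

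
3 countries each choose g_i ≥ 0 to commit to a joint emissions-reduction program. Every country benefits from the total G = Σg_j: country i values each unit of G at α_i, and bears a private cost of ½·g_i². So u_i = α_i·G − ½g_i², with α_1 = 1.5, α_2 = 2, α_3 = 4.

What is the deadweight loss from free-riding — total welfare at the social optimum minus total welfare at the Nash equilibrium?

Country i's FOC: ∂u_i/∂g_i = α_i − g_i = 0, so g_i* = α_i.
NE contributions = (1.5, 2, 4); G = 7.5.
W^NE = (Σα)·G − ½Σα_i² = 7.5² − ½·22.25 = 45.125.
Planner sets g_i = Σα_j = 7.5 for every i, so G^SO = 3·7.5 = 22.5.
W^SO = (Σα)·G^SO − ½·3·(Σα)² = (3/2)·7.5² = 84.375.
Deadweight loss = W^SO − W^NE = 39.25.

39.25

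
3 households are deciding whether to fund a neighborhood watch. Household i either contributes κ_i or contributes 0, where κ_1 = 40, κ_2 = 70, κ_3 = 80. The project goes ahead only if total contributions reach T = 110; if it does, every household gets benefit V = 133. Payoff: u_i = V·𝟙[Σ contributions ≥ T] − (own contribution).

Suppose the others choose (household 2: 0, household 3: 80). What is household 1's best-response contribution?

Others' total = 80. Contributing 40 brings total to 120 ≥ 110: gain V − κ_1 = 93.
Best response: 40.

40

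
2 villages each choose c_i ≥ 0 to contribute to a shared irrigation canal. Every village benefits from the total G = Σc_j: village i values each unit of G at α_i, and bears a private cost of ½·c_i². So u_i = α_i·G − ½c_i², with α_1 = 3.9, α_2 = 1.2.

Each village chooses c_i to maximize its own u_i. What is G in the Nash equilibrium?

Village i's FOC: ∂u_i/∂c_i = α_i − c_i = 0, so c_i* = α_i.
NE contributions = (3.9, 1.2); G = 5.1.

5.1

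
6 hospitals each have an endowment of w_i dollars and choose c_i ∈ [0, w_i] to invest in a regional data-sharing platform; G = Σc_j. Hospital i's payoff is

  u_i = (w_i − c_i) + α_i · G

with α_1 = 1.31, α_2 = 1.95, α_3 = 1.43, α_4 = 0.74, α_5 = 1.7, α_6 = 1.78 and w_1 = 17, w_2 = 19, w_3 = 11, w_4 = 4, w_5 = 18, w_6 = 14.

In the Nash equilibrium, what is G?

79

∂u_i/∂c_i = α_i − 1, so hospital i contributes w_i if α_i > 1, else 0.
α_i > 1 for i ∈ {1, 2, 3, 5, 6}; NE contributions (17, 19, 11, 0, 18, 14), G = 79.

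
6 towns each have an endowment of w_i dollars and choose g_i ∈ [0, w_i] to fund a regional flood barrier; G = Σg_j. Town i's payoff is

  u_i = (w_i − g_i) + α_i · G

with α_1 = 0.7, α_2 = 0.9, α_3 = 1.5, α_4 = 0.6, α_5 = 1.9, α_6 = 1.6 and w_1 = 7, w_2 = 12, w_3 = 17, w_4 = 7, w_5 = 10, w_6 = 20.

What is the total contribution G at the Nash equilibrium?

47

∂u_i/∂g_i = α_i − 1, so town i contributes w_i if α_i > 1, else 0.
α_i > 1 for i ∈ {3, 5, 6}; NE contributions (0, 0, 17, 0, 10, 20), G = 47.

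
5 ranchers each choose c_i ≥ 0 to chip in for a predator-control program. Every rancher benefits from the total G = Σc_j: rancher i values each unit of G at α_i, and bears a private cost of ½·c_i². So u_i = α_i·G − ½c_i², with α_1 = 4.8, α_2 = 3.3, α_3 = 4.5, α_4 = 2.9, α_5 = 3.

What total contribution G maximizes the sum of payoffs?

92.5

Planner FOC: ∂(Σu_j)/∂c_i = (Σα_j) − c_i = 0, so c_i^SO = Σα_j = 18.5 for every i; G^SO = 92.5.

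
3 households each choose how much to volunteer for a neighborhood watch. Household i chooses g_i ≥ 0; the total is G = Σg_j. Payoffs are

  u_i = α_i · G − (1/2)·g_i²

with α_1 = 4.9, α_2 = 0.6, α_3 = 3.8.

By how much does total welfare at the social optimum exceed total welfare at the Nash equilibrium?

Household i's FOC: ∂u_i/∂g_i = α_i − g_i = 0, so g_i* = α_i.
NE contributions = (4.9, 0.6, 3.8); G = 9.3.
W^NE = (Σα)·G − ½Σα_i² = 9.3² − ½·38.81 = 67.085.
Planner sets g_i = Σα_j = 9.3 for every i, so G^SO = 3·9.3 = 27.9.
W^SO = (Σα)·G^SO − ½·3·(Σα)² = (3/2)·9.3² = 129.735.
Deadweight loss = W^SO − W^NE = 62.65.

62.65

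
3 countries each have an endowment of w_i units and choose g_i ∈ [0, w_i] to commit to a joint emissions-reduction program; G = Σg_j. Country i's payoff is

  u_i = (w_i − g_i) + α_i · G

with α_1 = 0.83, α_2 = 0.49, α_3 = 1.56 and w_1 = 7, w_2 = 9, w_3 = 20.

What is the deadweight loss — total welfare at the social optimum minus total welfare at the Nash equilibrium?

∂u_i/∂g_i = α_i − 1, so country i contributes w_i if α_i > 1, else 0.
α_i > 1 for i ∈ {3}; NE contributions (0, 0, 20), G = 20.
W^NE = Σw_i − G^NE + (Σα_i)·G^NE = 36 + 1.88·20 = 73.6.
Planner: ∂(Σu_j)/∂g_i = Σα_j − 1 = 1.88 > 0, so everyone contributes w_i; G^SO = 36, W^SO = 36 + 1.88·36 = 103.68.
Deadweight loss = 30.08.

30.08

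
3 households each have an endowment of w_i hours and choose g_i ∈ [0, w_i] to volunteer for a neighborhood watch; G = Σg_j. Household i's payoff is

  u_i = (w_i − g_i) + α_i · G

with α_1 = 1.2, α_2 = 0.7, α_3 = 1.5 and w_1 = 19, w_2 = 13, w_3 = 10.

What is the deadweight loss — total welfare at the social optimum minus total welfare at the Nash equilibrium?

31.2

∂u_i/∂g_i = α_i − 1, so household i contributes w_i if α_i > 1, else 0.
α_i > 1 for i ∈ {1, 3}; NE contributions (19, 0, 10), G = 29.
W^NE = Σw_i − G^NE + (Σα_i)·G^NE = 42 + 2.4·29 = 111.6.
Planner: ∂(Σu_j)/∂g_i = Σα_j − 1 = 2.4 > 0, so everyone contributes w_i; G^SO = 42, W^SO = 42 + 2.4·42 = 142.8.
Deadweight loss = 31.2.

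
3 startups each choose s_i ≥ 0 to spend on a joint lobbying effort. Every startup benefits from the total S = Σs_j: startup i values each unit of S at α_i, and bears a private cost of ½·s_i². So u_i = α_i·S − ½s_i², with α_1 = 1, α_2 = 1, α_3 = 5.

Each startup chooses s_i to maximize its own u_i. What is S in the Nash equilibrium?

7

Startup i's FOC: ∂u_i/∂s_i = α_i − s_i = 0, so s_i* = α_i.
NE contributions = (1, 1, 5); S = 7.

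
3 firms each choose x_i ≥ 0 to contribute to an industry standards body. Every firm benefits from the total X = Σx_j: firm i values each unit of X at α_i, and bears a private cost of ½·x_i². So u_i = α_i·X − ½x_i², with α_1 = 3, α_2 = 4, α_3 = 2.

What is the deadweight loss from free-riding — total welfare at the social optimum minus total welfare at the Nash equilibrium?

Firm i's FOC: ∂u_i/∂x_i = α_i − x_i = 0, so x_i* = α_i.
NE contributions = (3, 4, 2); X = 9.
W^NE = (Σα)·X − ½Σα_i² = 9² − ½·29 = 66.5.
Planner sets x_i = Σα_j = 9 for every i, so X^SO = 3·9 = 27.
W^SO = (Σα)·X^SO − ½·3·(Σα)² = (3/2)·9² = 121.5.
Deadweight loss = W^SO − W^NE = 55.

55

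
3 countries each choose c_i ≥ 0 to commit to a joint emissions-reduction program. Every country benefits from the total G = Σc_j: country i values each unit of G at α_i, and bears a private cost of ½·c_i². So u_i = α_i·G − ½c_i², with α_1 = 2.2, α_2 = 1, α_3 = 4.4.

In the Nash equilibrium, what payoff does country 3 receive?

Country i's FOC: ∂u_i/∂c_i = α_i − c_i = 0, so c_i* = α_i.
NE contributions = (2.2, 1, 4.4); G = 7.6.
u_3 = α_3·G − ½·(c_3)² = 4.4·7.6 − ½·4.4² = 23.76.

23.76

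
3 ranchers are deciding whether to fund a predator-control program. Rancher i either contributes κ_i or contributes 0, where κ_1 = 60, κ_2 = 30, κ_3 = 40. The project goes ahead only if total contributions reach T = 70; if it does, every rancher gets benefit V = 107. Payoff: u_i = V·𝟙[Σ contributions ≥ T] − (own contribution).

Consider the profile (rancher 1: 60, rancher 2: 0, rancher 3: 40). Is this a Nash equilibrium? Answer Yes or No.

Total = 100 ≥ 70: provided.
Rancher 1 (pledges 60, payoff 47): dropping to 0 → total 40, payoff 0. No gain.
Rancher 2 (pledges 0, payoff 107): pledging 30 → total 130, payoff 77. No gain.
Rancher 3 (pledges 40, payoff 67): dropping to 0 → total 60, payoff 0. No gain.

Yes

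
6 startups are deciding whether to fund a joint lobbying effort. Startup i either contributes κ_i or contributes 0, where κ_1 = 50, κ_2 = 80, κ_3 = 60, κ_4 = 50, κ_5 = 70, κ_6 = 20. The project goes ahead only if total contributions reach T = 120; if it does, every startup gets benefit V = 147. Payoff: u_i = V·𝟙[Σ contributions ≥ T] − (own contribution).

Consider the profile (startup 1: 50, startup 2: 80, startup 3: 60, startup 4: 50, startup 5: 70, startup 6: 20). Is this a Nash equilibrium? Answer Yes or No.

No

Total = 330 ≥ 120: provided.
Startup 1 (pledges 50, payoff 97): dropping to 0 → total 280, payoff 147. Profitable deviation.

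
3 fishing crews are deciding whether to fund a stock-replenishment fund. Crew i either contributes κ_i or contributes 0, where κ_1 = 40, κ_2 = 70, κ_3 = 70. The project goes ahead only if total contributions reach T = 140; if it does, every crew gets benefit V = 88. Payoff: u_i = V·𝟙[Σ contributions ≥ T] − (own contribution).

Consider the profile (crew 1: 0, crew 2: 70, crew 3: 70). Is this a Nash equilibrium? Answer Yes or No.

Total = 140 ≥ 140: provided.
Crew 1 (pledges 0, payoff 88): pledging 40 → total 180, payoff 48. No gain.
Crew 2 (pledges 70, payoff 18): dropping to 0 → total 70, payoff 0. No gain.
Crew 3 (pledges 70, payoff 18): dropping to 0 → total 70, payoff 0. No gain.

Yes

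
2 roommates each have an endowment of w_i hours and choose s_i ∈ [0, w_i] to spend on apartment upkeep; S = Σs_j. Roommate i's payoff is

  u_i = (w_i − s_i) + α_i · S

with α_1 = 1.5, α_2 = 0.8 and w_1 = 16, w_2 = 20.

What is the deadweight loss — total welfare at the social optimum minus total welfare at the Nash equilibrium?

∂u_i/∂s_i = α_i − 1, so roommate i contributes w_i if α_i > 1, else 0.
α_i > 1 for i ∈ {1}; NE contributions (16, 0), S = 16.
W^NE = Σw_i − S^NE + (Σα_i)·S^NE = 36 + 1.3·16 = 56.8.
Planner: ∂(Σu_j)/∂s_i = Σα_j − 1 = 1.3 > 0, so everyone contributes w_i; S^SO = 36, W^SO = 36 + 1.3·36 = 82.8.
Deadweight loss = 26.

26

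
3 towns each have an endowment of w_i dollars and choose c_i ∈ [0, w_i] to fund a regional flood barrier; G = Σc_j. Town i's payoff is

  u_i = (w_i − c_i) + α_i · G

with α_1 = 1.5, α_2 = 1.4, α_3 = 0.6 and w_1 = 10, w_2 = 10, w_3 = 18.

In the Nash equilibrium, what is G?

∂u_i/∂c_i = α_i − 1, so town i contributes w_i if α_i > 1, else 0.
α_i > 1 for i ∈ {1, 2}; NE contributions (10, 10, 0), G = 20.

20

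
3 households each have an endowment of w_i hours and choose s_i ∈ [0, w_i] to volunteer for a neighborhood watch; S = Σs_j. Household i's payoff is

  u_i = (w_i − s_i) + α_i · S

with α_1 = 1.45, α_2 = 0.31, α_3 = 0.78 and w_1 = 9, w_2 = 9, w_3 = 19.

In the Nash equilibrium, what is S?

∂u_i/∂s_i = α_i − 1, so household i contributes w_i if α_i > 1, else 0.
α_i > 1 for i ∈ {1}; NE contributions (9, 0, 0), S = 9.

9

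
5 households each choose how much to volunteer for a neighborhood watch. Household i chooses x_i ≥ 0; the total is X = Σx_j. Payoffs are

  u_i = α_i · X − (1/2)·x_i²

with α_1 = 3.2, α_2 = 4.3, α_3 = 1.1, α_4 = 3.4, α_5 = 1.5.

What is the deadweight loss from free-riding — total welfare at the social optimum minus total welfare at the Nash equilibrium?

295.25

Household i's FOC: ∂u_i/∂x_i = α_i − x_i = 0, so x_i* = α_i.
NE contributions = (3.2, 4.3, 1.1, 3.4, 1.5); X = 13.5.
W^NE = (Σα)·X − ½Σα_i² = 13.5² − ½·43.75 = 160.375.
Planner sets x_i = Σα_j = 13.5 for every i, so X^SO = 5·13.5 = 67.5.
W^SO = (Σα)·X^SO − ½·5·(Σα)² = (5/2)·13.5² = 455.625.
Deadweight loss = W^SO − W^NE = 295.25.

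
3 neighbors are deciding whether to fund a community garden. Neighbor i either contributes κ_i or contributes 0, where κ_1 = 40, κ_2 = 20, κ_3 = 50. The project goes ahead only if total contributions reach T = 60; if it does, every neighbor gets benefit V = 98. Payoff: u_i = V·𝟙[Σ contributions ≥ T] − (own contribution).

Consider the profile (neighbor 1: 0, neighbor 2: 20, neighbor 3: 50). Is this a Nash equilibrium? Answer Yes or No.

Yes

Total = 70 ≥ 60: provided.
Neighbor 1 (pledges 0, payoff 98): pledging 40 → total 110, payoff 58. No gain.
Neighbor 2 (pledges 20, payoff 78): dropping to 0 → total 50, payoff 0. No gain.
Neighbor 3 (pledges 50, payoff 48): dropping to 0 → total 20, payoff 0. No gain.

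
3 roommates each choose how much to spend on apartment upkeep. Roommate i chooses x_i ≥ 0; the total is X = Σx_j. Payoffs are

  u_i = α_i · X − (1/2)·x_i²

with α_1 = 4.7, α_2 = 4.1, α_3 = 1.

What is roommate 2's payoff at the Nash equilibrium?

31.775

Roommate i's FOC: ∂u_i/∂x_i = α_i − x_i = 0, so x_i* = α_i.
NE contributions = (4.7, 4.1, 1); X = 9.8.
u_2 = α_2·X − ½·(x_2)² = 4.1·9.8 − ½·4.1² = 31.775.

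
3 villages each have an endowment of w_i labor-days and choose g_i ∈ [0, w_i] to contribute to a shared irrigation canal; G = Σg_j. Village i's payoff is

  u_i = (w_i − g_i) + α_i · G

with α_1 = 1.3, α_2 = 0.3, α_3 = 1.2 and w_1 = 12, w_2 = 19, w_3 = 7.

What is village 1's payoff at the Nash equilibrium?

24.7

∂u_i/∂g_i = α_i − 1, so village i contributes w_i if α_i > 1, else 0.
α_i > 1 for i ∈ {1, 3}; NE contributions (12, 0, 7), G = 19.
u_1 = (12 − 12) + 1.3·19 = 24.7.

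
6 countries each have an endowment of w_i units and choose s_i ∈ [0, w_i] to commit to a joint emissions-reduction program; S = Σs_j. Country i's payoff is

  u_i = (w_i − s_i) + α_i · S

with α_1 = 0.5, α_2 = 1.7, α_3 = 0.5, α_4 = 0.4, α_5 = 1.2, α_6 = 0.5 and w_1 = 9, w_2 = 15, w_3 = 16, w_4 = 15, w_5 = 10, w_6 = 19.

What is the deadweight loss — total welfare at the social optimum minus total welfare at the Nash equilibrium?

∂u_i/∂s_i = α_i − 1, so country i contributes w_i if α_i > 1, else 0.
α_i > 1 for i ∈ {2, 5}; NE contributions (0, 15, 0, 0, 10, 0), S = 25.
W^NE = Σw_i − S^NE + (Σα_i)·S^NE = 84 + 3.8·25 = 179.
Planner: ∂(Σu_j)/∂s_i = Σα_j − 1 = 3.8 > 0, so everyone contributes w_i; S^SO = 84, W^SO = 84 + 3.8·84 = 403.2.
Deadweight loss = 224.2.

224.2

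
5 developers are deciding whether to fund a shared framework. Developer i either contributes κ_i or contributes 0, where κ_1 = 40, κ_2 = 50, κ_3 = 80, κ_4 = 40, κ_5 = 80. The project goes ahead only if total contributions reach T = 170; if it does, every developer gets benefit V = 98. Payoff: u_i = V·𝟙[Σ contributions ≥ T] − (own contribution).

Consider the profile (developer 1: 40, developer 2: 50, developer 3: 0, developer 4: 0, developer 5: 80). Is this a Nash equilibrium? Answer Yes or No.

Total = 170 ≥ 170: provided.
Developer 1 (pledges 40, payoff 58): dropping to 0 → total 130, payoff 0. No gain.
Developer 2 (pledges 50, payoff 48): dropping to 0 → total 120, payoff 0. No gain.
Developer 3 (pledges 0, payoff 98): pledging 80 → total 250, payoff 18. No gain.
Developer 4 (pledges 0, payoff 98): pledging 40 → total 210, payoff 58. No gain.
Developer 5 (pledges 80, payoff 18): dropping to 0 → total 90, payoff 0. No gain.

Yes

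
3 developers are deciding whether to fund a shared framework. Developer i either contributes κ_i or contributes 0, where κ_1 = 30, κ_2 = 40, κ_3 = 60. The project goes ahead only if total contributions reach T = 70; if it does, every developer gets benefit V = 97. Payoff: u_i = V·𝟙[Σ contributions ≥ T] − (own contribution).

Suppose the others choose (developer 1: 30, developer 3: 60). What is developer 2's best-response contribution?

Others' total = 90 ≥ 70; contributing adds cost 40 for no extra benefit.
Best response: 0.

0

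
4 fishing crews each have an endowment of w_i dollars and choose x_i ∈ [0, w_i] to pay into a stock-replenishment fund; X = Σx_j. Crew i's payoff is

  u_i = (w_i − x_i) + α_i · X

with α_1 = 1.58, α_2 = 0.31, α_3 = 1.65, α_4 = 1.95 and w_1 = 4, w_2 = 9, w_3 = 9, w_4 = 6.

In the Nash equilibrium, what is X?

∂u_i/∂x_i = α_i − 1, so crew i contributes w_i if α_i > 1, else 0.
α_i > 1 for i ∈ {1, 3, 4}; NE contributions (4, 0, 9, 6), X = 19.

19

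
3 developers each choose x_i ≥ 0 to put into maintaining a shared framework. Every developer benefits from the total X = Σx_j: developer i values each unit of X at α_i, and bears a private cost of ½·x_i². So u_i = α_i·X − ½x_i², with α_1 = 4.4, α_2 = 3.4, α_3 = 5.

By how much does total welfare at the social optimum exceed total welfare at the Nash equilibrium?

109.88

Developer i's FOC: ∂u_i/∂x_i = α_i − x_i = 0, so x_i* = α_i.
NE contributions = (4.4, 3.4, 5); X = 12.8.
W^NE = (Σα)·X − ½Σα_i² = 12.8² − ½·55.92 = 135.88.
Planner sets x_i = Σα_j = 12.8 for every i, so X^SO = 3·12.8 = 38.4.
W^SO = (Σα)·X^SO − ½·3·(Σα)² = (3/2)·12.8² = 245.76.
Deadweight loss = W^SO − W^NE = 109.88.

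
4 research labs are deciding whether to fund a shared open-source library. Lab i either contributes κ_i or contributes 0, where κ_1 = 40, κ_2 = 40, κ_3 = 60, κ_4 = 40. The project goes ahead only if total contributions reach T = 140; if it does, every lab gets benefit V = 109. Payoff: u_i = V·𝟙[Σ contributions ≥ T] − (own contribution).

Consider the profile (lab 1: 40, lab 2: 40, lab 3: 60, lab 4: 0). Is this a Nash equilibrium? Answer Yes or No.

Total = 140 ≥ 140: provided.
Lab 1 (pledges 40, payoff 69): dropping to 0 → total 100, payoff 0. No gain.
Lab 2 (pledges 40, payoff 69): dropping to 0 → total 100, payoff 0. No gain.
Lab 3 (pledges 60, payoff 49): dropping to 0 → total 80, payoff 0. No gain.
Lab 4 (pledges 0, payoff 109): pledging 40 → total 180, payoff 69. No gain.

Yes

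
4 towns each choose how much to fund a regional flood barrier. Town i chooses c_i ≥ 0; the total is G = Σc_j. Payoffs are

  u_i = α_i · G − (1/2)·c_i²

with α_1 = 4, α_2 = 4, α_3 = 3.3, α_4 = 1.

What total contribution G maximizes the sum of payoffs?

Planner FOC: ∂(Σu_j)/∂c_i = (Σα_j) − c_i = 0, so c_i^SO = Σα_j = 12.3 for every i; G^SO = 49.2.

49.2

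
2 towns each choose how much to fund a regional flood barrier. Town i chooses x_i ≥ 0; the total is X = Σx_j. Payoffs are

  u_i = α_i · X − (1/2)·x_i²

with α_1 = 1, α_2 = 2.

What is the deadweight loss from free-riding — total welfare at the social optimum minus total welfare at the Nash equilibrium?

Town i's FOC: ∂u_i/∂x_i = α_i − x_i = 0, so x_i* = α_i.
NE contributions = (1, 2); X = 3.
W^NE = (Σα)·X − ½Σα_i² = 3² − ½·5 = 6.5.
Planner sets x_i = Σα_j = 3 for every i, so X^SO = 2·3 = 6.
W^SO = (Σα)·X^SO − ½·2·(Σα)² = (2/2)·3² = 9.
Deadweight loss = W^SO − W^NE = 2.5.

2.5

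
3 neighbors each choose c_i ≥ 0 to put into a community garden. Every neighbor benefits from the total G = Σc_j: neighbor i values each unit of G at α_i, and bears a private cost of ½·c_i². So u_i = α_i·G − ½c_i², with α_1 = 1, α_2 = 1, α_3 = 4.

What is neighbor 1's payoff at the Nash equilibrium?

5.5

Neighbor i's FOC: ∂u_i/∂c_i = α_i − c_i = 0, so c_i* = α_i.
NE contributions = (1, 1, 4); G = 6.
u_1 = α_1·G − ½·(c_1)² = 1·6 − ½·1² = 5.5.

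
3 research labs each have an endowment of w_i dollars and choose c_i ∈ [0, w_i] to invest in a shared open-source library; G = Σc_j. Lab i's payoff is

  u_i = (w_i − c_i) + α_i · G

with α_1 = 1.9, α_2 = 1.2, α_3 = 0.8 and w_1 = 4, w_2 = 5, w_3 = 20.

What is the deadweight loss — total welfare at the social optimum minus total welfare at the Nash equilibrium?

∂u_i/∂c_i = α_i − 1, so lab i contributes w_i if α_i > 1, else 0.
α_i > 1 for i ∈ {1, 2}; NE contributions (4, 5, 0), G = 9.
W^NE = Σw_i − G^NE + (Σα_i)·G^NE = 29 + 2.9·9 = 55.1.
Planner: ∂(Σu_j)/∂c_i = Σα_j − 1 = 2.9 > 0, so everyone contributes w_i; G^SO = 29, W^SO = 29 + 2.9·29 = 113.1.
Deadweight loss = 58.

58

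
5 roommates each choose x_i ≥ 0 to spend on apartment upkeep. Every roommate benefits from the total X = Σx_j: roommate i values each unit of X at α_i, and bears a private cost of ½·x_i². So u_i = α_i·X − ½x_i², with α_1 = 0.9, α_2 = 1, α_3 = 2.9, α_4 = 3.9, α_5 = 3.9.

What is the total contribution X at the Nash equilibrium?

12.6

Roommate i's FOC: ∂u_i/∂x_i = α_i − x_i = 0, so x_i* = α_i.
NE contributions = (0.9, 1, 2.9, 3.9, 3.9); X = 12.6.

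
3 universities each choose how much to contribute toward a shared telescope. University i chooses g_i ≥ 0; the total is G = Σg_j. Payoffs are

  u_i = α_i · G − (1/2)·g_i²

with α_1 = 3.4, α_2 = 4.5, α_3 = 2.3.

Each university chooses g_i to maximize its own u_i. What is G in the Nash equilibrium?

10.2

University i's FOC: ∂u_i/∂g_i = α_i − g_i = 0, so g_i* = α_i.
NE contributions = (3.4, 4.5, 2.3); G = 10.2.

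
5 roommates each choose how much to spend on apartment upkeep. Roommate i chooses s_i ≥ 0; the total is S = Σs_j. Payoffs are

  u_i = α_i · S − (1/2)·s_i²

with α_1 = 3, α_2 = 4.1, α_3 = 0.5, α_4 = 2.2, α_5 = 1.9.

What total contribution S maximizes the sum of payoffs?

Planner FOC: ∂(Σu_j)/∂s_i = (Σα_j) − s_i = 0, so s_i^SO = Σα_j = 11.7 for every i; S^SO = 58.5.

58.5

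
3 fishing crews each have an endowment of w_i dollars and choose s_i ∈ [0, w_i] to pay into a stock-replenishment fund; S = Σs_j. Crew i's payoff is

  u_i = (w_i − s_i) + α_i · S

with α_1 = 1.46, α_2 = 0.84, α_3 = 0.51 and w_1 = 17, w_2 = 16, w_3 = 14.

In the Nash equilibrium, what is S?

17

∂u_i/∂s_i = α_i − 1, so crew i contributes w_i if α_i > 1, else 0.
α_i > 1 for i ∈ {1}; NE contributions (17, 0, 0), S = 17.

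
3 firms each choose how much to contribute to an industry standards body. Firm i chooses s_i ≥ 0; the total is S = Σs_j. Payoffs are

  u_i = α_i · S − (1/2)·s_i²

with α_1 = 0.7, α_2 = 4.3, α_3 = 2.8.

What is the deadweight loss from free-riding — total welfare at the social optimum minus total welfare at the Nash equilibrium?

43.83

Firm i's FOC: ∂u_i/∂s_i = α_i − s_i = 0, so s_i* = α_i.
NE contributions = (0.7, 4.3, 2.8); S = 7.8.
W^NE = (Σα)·S − ½Σα_i² = 7.8² − ½·26.82 = 47.43.
Planner sets s_i = Σα_j = 7.8 for every i, so S^SO = 3·7.8 = 23.4.
W^SO = (Σα)·S^SO − ½·3·(Σα)² = (3/2)·7.8² = 91.26.
Deadweight loss = W^SO − W^NE = 43.83.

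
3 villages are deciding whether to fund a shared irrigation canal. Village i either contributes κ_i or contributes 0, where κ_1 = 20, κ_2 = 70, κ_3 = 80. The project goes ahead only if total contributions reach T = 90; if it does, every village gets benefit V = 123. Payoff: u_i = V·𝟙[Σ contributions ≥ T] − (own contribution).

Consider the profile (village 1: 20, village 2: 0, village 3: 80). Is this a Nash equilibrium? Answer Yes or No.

Yes

Total = 100 ≥ 90: provided.
Village 1 (pledges 20, payoff 103): dropping to 0 → total 80, payoff 0. No gain.
Village 2 (pledges 0, payoff 123): pledging 70 → total 170, payoff 53. No gain.
Village 3 (pledges 80, payoff 43): dropping to 0 → total 20, payoff 0. No gain.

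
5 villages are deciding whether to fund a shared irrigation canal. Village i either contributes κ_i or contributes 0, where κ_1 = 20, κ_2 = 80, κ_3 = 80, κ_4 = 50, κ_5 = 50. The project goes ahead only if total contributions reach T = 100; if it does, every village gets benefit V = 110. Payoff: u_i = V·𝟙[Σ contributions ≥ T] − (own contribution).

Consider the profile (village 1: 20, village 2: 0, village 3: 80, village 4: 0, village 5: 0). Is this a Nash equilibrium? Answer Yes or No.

Total = 100 ≥ 100: provided.
Village 1 (pledges 20, payoff 90): dropping to 0 → total 80, payoff 0. No gain.
Village 2 (pledges 0, payoff 110): pledging 80 → total 180, payoff 30. No gain.
Village 3 (pledges 80, payoff 30): dropping to 0 → total 20, payoff 0. No gain.
Village 4 (pledges 0, payoff 110): pledging 50 → total 150, payoff 60. No gain.
Village 5 (pledges 0, payoff 110): pledging 50 → total 150, payoff 60. No gain.

Yes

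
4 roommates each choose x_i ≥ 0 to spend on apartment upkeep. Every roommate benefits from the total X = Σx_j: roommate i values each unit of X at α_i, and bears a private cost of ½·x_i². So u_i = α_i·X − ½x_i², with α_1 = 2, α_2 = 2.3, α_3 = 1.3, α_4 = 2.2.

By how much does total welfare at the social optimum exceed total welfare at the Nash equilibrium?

Roommate i's FOC: ∂u_i/∂x_i = α_i − x_i = 0, so x_i* = α_i.
NE contributions = (2, 2.3, 1.3, 2.2); X = 7.8.
W^NE = (Σα)·X − ½Σα_i² = 7.8² − ½·15.82 = 52.93.
Planner sets x_i = Σα_j = 7.8 for every i, so X^SO = 4·7.8 = 31.2.
W^SO = (Σα)·X^SO − ½·4·(Σα)² = (4/2)·7.8² = 121.68.
Deadweight loss = W^SO − W^NE = 68.75.

68.75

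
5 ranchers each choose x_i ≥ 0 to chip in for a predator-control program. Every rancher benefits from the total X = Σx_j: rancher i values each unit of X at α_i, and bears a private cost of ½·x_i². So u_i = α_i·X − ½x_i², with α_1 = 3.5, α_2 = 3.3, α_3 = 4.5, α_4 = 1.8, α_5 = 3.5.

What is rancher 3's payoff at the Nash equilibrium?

Rancher i's FOC: ∂u_i/∂x_i = α_i − x_i = 0, so x_i* = α_i.
NE contributions = (3.5, 3.3, 4.5, 1.8, 3.5); X = 16.6.
u_3 = α_3·X − ½·(x_3)² = 4.5·16.6 − ½·4.5² = 64.575.

64.575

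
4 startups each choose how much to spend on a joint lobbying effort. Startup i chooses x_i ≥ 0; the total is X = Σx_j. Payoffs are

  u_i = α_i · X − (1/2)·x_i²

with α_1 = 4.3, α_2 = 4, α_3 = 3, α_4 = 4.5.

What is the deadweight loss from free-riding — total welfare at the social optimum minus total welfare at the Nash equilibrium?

Startup i's FOC: ∂u_i/∂x_i = α_i − x_i = 0, so x_i* = α_i.
NE contributions = (4.3, 4, 3, 4.5); X = 15.8.
W^NE = (Σα)·X − ½Σα_i² = 15.8² − ½·63.74 = 217.77.
Planner sets x_i = Σα_j = 15.8 for every i, so X^SO = 4·15.8 = 63.2.
W^SO = (Σα)·X^SO − ½·4·(Σα)² = (4/2)·15.8² = 499.28.
Deadweight loss = W^SO − W^NE = 281.51.

281.51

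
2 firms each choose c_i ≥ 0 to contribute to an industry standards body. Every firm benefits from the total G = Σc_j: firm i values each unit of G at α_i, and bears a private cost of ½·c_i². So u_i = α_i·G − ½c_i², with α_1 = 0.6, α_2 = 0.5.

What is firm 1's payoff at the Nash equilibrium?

0.48

Firm i's FOC: ∂u_i/∂c_i = α_i − c_i = 0, so c_i* = α_i.
NE contributions = (0.6, 0.5); G = 1.1.
u_1 = α_1·G − ½·(c_1)² = 0.6·1.1 − ½·0.6² = 0.48.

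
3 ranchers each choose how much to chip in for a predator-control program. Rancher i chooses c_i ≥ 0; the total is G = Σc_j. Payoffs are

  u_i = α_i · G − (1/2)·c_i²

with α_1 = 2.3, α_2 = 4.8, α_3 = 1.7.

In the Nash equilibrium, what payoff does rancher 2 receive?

Rancher i's FOC: ∂u_i/∂c_i = α_i − c_i = 0, so c_i* = α_i.
NE contributions = (2.3, 4.8, 1.7); G = 8.8.
u_2 = α_2·G − ½·(c_2)² = 4.8·8.8 − ½·4.8² = 30.72.

30.72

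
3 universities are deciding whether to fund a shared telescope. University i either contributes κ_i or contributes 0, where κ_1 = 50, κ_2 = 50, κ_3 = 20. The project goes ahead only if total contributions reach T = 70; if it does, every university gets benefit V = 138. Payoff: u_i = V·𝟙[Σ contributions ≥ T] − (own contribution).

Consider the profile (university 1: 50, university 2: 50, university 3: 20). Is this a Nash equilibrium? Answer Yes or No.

No

Total = 120 ≥ 70: provided.
University 1 (pledges 50, payoff 88): dropping to 0 → total 70, payoff 138. Profitable deviation.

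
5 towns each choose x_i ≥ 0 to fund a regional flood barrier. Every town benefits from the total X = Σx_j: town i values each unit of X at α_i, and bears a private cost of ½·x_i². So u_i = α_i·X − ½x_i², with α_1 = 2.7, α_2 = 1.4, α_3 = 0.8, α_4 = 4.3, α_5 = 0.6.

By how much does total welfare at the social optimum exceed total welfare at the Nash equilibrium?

158.43

Town i's FOC: ∂u_i/∂x_i = α_i − x_i = 0, so x_i* = α_i.
NE contributions = (2.7, 1.4, 0.8, 4.3, 0.6); X = 9.8.
W^NE = (Σα)·X − ½Σα_i² = 9.8² − ½·28.74 = 81.67.
Planner sets x_i = Σα_j = 9.8 for every i, so X^SO = 5·9.8 = 49.
W^SO = (Σα)·X^SO − ½·5·(Σα)² = (5/2)·9.8² = 240.1.
Deadweight loss = W^SO − W^NE = 158.43.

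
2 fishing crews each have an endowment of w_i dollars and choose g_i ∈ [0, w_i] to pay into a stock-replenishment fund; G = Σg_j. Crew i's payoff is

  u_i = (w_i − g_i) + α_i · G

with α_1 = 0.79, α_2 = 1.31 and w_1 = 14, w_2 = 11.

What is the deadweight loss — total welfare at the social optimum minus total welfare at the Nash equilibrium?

15.4

∂u_i/∂g_i = α_i − 1, so crew i contributes w_i if α_i > 1, else 0.
α_i > 1 for i ∈ {2}; NE contributions (0, 11), G = 11.
W^NE = Σw_i − G^NE + (Σα_i)·G^NE = 25 + 1.1·11 = 37.1.
Planner: ∂(Σu_j)/∂g_i = Σα_j − 1 = 1.1 > 0, so everyone contributes w_i; G^SO = 25, W^SO = 25 + 1.1·25 = 52.5.
Deadweight loss = 15.4.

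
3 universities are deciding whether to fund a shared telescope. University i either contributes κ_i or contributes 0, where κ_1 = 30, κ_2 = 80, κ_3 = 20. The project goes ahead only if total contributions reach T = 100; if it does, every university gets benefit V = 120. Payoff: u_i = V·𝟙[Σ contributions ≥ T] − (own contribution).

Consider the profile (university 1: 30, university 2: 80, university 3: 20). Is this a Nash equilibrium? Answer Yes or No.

Total = 130 ≥ 100: provided.
University 1 (pledges 30, payoff 90): dropping to 0 → total 100, payoff 120. Profitable deviation.

No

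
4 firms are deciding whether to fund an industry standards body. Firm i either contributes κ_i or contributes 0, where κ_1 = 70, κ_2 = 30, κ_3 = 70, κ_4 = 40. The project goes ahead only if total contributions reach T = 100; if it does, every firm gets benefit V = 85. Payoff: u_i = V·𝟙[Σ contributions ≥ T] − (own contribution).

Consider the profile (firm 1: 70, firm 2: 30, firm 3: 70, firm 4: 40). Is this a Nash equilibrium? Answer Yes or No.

Total = 210 ≥ 100: provided.
Firm 1 (pledges 70, payoff 15): dropping to 0 → total 140, payoff 85. Profitable deviation.

No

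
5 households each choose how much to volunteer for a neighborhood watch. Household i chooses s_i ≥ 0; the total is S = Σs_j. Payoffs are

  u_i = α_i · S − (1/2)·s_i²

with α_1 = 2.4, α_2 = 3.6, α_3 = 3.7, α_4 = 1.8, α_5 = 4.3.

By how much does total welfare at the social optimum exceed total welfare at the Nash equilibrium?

401.53

Household i's FOC: ∂u_i/∂s_i = α_i − s_i = 0, so s_i* = α_i.
NE contributions = (2.4, 3.6, 3.7, 1.8, 4.3); S = 15.8.
W^NE = (Σα)·S − ½Σα_i² = 15.8² − ½·54.14 = 222.57.
Planner sets s_i = Σα_j = 15.8 for every i, so S^SO = 5·15.8 = 79.
W^SO = (Σα)·S^SO − ½·5·(Σα)² = (5/2)·15.8² = 624.1.
Deadweight loss = W^SO − W^NE = 401.53.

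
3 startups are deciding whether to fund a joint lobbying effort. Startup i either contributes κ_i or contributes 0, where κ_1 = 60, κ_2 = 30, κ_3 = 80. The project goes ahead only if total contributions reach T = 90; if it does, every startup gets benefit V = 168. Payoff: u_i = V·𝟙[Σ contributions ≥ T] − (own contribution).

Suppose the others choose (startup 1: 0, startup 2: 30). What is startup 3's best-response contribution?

80

Others' total = 30. Contributing 80 brings total to 110 ≥ 90: gain V − κ_3 = 88.
Best response: 80.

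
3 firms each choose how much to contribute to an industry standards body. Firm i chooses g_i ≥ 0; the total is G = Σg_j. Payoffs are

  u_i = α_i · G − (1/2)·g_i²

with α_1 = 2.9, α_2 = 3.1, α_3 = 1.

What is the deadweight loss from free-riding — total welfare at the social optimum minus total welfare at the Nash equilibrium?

34.01

Firm i's FOC: ∂u_i/∂g_i = α_i − g_i = 0, so g_i* = α_i.
NE contributions = (2.9, 3.1, 1); G = 7.
W^NE = (Σα)·G − ½Σα_i² = 7² − ½·19.02 = 39.49.
Planner sets g_i = Σα_j = 7 for every i, so G^SO = 3·7 = 21.
W^SO = (Σα)·G^SO − ½·3·(Σα)² = (3/2)·7² = 73.5.
Deadweight loss = W^SO − W^NE = 34.01.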